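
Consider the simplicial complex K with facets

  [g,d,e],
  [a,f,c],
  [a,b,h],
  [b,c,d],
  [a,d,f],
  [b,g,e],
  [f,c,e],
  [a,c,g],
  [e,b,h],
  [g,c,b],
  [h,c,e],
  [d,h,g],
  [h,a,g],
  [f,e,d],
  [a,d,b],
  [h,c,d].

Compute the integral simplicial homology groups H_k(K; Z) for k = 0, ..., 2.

H_0 = Z,  H_1 = Z^2,  H_2 = Z.

Order the vertices as a < b < c < d < e < f < g < h. Listing each simplex with vertices in this order, K has dimension 2 with simplices:

  0-simplices (8): a, b, c, d, e, f, g, h
  1-simplices (24): ab, ac, ad, af, ag, ah, bc, bd, be, bg, bh, cd, ce, cf, cg, ch, de, df, dg, dh, ef, eg, eh, gh
  2-simplices (16): abd, abh, acf, acg, adf, agh, bcd, bcg, beg, beh, cdh, cef, ceh, def, deg, dgh

giving chain groups C_0 ≅ Z^8, C_1 ≅ Z^24, C_2 ≅ Z^16.

Boundary ∂_1: C_1 → C_0 maps an edge to its endpoints' difference, ∂[p,q] = q − p. For instance
  ∂dh = h − d.
The 8×24 boundary matrix has rank 7 and Smith normal form diag(1,1,1,1,1,1,1).

The boundary map ∂_2: C_2 → C_1 maps a triangle to the signed sum of its edges. For instance
  ∂dgh = gh − dh + dg,
  ∂agh = gh − ah + ag.
The 24×16 boundary matrix has rank 15 and Smith normal form diag(1,1,1,1,1,1,1,1,1,1,1,1,1,1,1).

From H_k ≅ ker(∂_k) / im(∂_{k+1}) we obtain:

  H_0: rank C_0 − rank ∂_1 = 8 − 7 = 1, and the invariant factors of ∂_1 are all 1, so H_0 ≅ Z.
  H_1: rank ker ∂_1 − rank ∂_2 = (24 − 7) − 15 = 2, and the invariant factors of ∂_2 are all 1, so H_1 ≅ Z^2.
  H_2: rank ker ∂_2 − rank ∂_3 = (16 − 15) − 0 = 1, and there is no ∂_3, so H_2 ≅ Z.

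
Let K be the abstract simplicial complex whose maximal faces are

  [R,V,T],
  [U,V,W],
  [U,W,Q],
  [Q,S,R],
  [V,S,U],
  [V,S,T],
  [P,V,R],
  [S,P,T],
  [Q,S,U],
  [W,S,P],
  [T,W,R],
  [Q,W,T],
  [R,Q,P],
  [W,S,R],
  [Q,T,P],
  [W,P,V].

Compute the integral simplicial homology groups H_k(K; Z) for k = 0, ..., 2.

We work with the vertex ordering P < Q < R < S < T < U < V < W. The simplices of K, each written with vertices in increasing order, are:

  0-simplices (8): P, Q, R, S, T, U, V, W
  1-simplices (24): PQ, PR, PS, PT, PV, PW, QR, QS, QT, QU, QW, RS, RT, RV, RW, ST, SU, SV, SW, TV, TW, UV, UW, VW
  2-simplices (16): PQR, PQT, PRV, PST, PSW, PVW, QRS, QSU, QTW, QUW, RSW, RTV, RTW, STV, SUV, UVW

giving chain groups C_0 ≅ Z^8, C_1 ≅ Z^24, C_2 ≅ Z^16.

The boundary map ∂_1: C_1 → C_0 sends each edge [p,q] (with p < q) to q − p. For instance
  ∂RW = W − R.
The resulting 8×24 matrix has rank 7, and its Smith normal form has invariant factors (1,1,1,1,1,1,1).

Boundary ∂_2: C_2 → C_1 acts by ∂[p,q,r] = [q,r] − [p,r] + [p,q]. For instance
  ∂PQR = QR − PR + PQ,
  ∂RTW = TW − RW + RT.
The 24×16 boundary matrix has rank 15 and Smith normal form diag(1,1,1,1,1,1,1,1,1,1,1,1,1,1,1).

Now H_k = ker ∂_k / im ∂_{k+1}, so:

  H_0: rank C_0 − rank ∂_1 = 8 − 7 = 1, and the invariant factors of ∂_1 are all 1, so H_0 ≅ Z.
  H_1: rank ker ∂_1 − rank ∂_2 = (24 − 7) − 15 = 2, and the invariant factors of ∂_2 are all 1, so H_1 ≅ Z^2.
  H_2: rank ker ∂_2 − rank ∂_3 = (16 − 15) − 0 = 1, and there is no ∂_3, so H_2 ≅ Z.

H_0 = Z,  H_1 = Z^2,  H_2 = Z.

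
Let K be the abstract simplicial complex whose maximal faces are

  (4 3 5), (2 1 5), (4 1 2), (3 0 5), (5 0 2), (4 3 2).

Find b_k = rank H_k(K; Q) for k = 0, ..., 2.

b_0 = 1, b_1 = 1, b_2 = 0.

K has 6 vertices, 12 edges, 6 triangles.
rank ∂_0 = 0, rank ∂_1 = 5 ⇒ b_0 = 6 − 0 − 5 = 1; all invariant factors of ∂_1 are 1 so no torsion. So H_0 = Z.
rank ∂_1 = 5, rank ∂_2 = 6 ⇒ b_1 = 12 − 5 − 6 = 1; all invariant factors of ∂_2 are 1 so no torsion. So H_1 = Z.
rank ∂_2 = 6, rank ∂_3 = 0 ⇒ b_2 = 6 − 6 − 0 = 0. So H_2 = 0.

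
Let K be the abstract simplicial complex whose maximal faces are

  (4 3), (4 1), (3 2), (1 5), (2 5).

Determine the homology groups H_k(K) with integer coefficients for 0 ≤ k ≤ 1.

Fix the vertex order 1 < 2 < 3 < 4 < 5 and write every simplex with vertices in increasing order. Then dim K = 1 and the simplices of K are:

  0-simplices (5): [1], [2], [3], [4], [5]
  1-simplices (5): [1,4], [1,5], [2,3], [2,5], [3,4]

giving chain groups C_0 ≅ Z^5, C_1 ≅ Z^5.

Boundary ∂_1: C_1 → C_0 maps an edge to its endpoints' difference, ∂[p,q] = q − p.
As a 5×5 matrix over Z this has rank 4, with invariant factors (1,1,1,1).

Now H_k = ker ∂_k / im ∂_{k+1}, so:

  H_0: rank C_0 − rank ∂_1 = 5 − 4 = 1, and the invariant factors of ∂_1 are all 1, so H_0 ≅ Z.
  H_1: rank ker ∂_1 − rank ∂_2 = (5 − 4) − 0 = 1, and there is no ∂_2, so H_1 ≅ Z.

As a check, the Euler characteristic is 5 − 5 = 0, which agrees with 1 − 1 = 0.

H_0 ≅ Z,  H_1 ≅ Z.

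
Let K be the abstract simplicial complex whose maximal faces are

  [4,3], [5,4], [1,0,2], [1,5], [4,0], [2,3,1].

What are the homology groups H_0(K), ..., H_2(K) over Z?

Order the vertices as 0 < 1 < 2 < 3 < 4 < 5. Listing each simplex with vertices in this order, K has dimension 2 with simplices:

  0-simplices (6): [0], [1], [2], [3], [4], [5]
  1-simplices (9): [0,1], [0,2], [0,4], [1,2], [1,3], [1,5], [2,3], [3,4], [4,5]
  2-simplices (2): [0,1,2], [1,2,3]

Hence C_0 ≅ Z^6, C_1 ≅ Z^9, C_2 ≅ Z^2.

∂_1: C_1 → C_0 maps an edge to its endpoints' difference, ∂[p,q] = q − p. For instance
  ∂[1,3] = [3] − [1].
The 6×9 boundary matrix has rank 5 and Smith normal form diag(1,1,1,1,1).

Boundary ∂_2: C_2 → C_1 acts by ∂[p,q,r] = [q,r] − [p,r] + [p,q]. For instance
  ∂[1,2,3] = [2,3] − [1,3] + [1,2],
  ∂[0,1,2] = [1,2] − [0,2] + [0,1].
As a 9×2 matrix over Z this has rank 2, with invariant factors (1,1).

Now H_k = ker ∂_k / im ∂_{k+1}, so:

  H_0: rank C_0 − rank ∂_1 = 6 − 5 = 1, and the invariant factors of ∂_1 are all 1, so H_0 = Z.
  H_1: rank ker ∂_1 − rank ∂_2 = (9 − 5) − 2 = 2, and the invariant factors of ∂_2 are all 1, so H_1 = Z^2.
  H_2: rank ker ∂_2 − rank ∂_3 = (2 − 2) − 0 = 0, and there is no ∂_3, so H_2 = 0.

H_0 = Z,  H_1 = Z^2,  H_2 = 0.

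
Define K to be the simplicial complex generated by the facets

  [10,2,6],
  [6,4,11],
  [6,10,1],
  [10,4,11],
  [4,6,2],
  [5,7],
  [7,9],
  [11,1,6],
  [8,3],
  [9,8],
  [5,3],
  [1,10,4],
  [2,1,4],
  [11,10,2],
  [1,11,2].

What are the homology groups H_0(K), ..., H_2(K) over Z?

H_0 ≅ Z^2,  H_1 ≅ Z ⊕ Z/2Z,  H_2 = 0.

K has 11 vertices, 20 edges, 10 triangles.
rank ∂_0 = 0, rank ∂_1 = 9 ⇒ b_0 = 11 − 0 − 9 = 2; all invariant factors of ∂_1 are 1 so no torsion. So H_0 ≅ Z^2.
rank ∂_1 = 9, rank ∂_2 = 10 ⇒ b_1 = 20 − 9 − 10 = 1; ∂_2 has invariant factor(s) [2] giving torsion. So H_1 ≅ Z ⊕ Z/2Z.
rank ∂_2 = 10, rank ∂_3 = 0 ⇒ b_2 = 10 − 10 − 0 = 0. So H_2 ≅ 0.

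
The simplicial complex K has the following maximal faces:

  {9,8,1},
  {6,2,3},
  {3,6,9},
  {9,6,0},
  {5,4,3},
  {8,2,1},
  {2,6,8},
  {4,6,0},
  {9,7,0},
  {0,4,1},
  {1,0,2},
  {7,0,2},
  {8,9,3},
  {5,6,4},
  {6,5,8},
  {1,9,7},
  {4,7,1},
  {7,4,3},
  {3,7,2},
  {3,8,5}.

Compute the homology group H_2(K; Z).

Order the vertices as 0 < 1 < 2 < 3 < 4 < 5 < 6 < 7 < 8 < 9. Listing each simplex with vertices in this order, K has dimension 2 with simplices:

  0-simplices (10): [0], [1], [2], [3], [4], [5], [6], [7], [8], [9]
  1-simplices (30): (30 of them)
  2-simplices (20): (20 of them)

giving chain groups C_0 ≅ Z^10, C_1 ≅ Z^30, C_2 ≅ Z^20.

The boundary map ∂_1: C_1 → C_0 is given by ∂[p,q] = [q] − [p].
As a 10×30 matrix over Z this has rank 9, with invariant factors (1,1,1,1,1,1,1,1,1).

∂_2: C_2 → C_1 sends each 2-simplex [p,q,r] to [q,r] − [p,r] + [p,q]. For instance
  ∂[0,2,7] = [2,7] − [0,7] + [0,2],
  ∂[0,6,9] = [6,9] − [0,9] + [0,6].
As a 30×20 matrix over Z this has rank 20, with invariant factors (1,1,1,1,1,1,1,1,1,1,1,1,1,1,1,1,1,1,1,2).

Now H_k = ker ∂_k / im ∂_{k+1}, so:

  H_2: rank ker ∂_2 − rank ∂_3 = (20 − 20) − 0 = 0, and there is no ∂_3, so H_2 = 0.

H_2 ≅ 0.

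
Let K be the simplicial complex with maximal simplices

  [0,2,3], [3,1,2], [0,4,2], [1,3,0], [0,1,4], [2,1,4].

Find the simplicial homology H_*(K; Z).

H_0 = Z,  H_1 = 0,  H_2 = Z.

Order the vertices as 0 < 1 < 2 < 3 < 4. Listing each simplex with vertices in this order, K has dimension 2 with simplices:

  0-simplices (5): [0], [1], [2], [3], [4]
  1-simplices (9): [0,1], [0,2], [0,3], [0,4], [1,2], [1,3], [1,4], [2,3], [2,4]
  2-simplices (6): [0,1,3], [0,1,4], [0,2,3], [0,2,4], [1,2,3], [1,2,4]

giving chain groups C_0 ≅ Z^5, C_1 ≅ Z^9, C_2 ≅ Z^6.

Boundary ∂_1: C_1 → C_0 is given by ∂[p,q] = [q] − [p].
The 5×9 boundary matrix has rank 4 and Smith normal form diag(1,1,1,1).

The boundary map ∂_2: C_2 → C_1 sends each 2-simplex [p,q,r] to [q,r] − [p,r] + [p,q]. For instance
  ∂[1,2,4] = [2,4] − [1,4] + [1,2],
  ∂[0,1,4] = [1,4] − [0,4] + [0,1].
The 9×6 boundary matrix has rank 5 and Smith normal form diag(1,1,1,1,1).

From H_k ≅ ker(∂_k) / im(∂_{k+1}) we obtain:

  H_0: rank C_0 − rank ∂_1 = 5 − 4 = 1, and the invariant factors of ∂_1 are all 1, so H_0 ≅ Z.
  H_1: rank ker ∂_1 − rank ∂_2 = (9 − 4) − 5 = 0, and the invariant factors of ∂_2 are all 1, so H_1 ≅ 0.
  H_2: rank ker ∂_2 − rank ∂_3 = (6 − 5) − 0 = 1, and there is no ∂_3, so H_2 ≅ Z.

(K is a triangulation of the 2-sphere S^2.)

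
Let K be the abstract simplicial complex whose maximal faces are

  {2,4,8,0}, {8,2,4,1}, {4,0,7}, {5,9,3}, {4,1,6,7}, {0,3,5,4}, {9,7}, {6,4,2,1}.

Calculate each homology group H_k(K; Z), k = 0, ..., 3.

H_0 = Z,  H_1 = Z,  H_2 = 0,  H_3 = 0.

Order the vertices as 0 < 1 < 2 < 3 < 4 < 5 < 6 < 7 < 8 < 9. Listing each simplex with vertices in this order, K has dimension 3 with simplices:

  0-simplices (10): [0], [1], [2], [3], [4], [5], [6], [7], [8], [9]
  1-simplices (24): (24 of them)
  2-simplices (19): (19 of them)
  3-simplices (5): [0,2,4,8], [0,3,4,5], [1,2,4,6], [1,2,4,8], [1,4,6,7]

giving chain groups C_0 ≅ Z^10, C_1 ≅ Z^24, C_2 ≅ Z^19, C_3 ≅ Z^5.

The boundary map ∂_1: C_1 → C_0 is given by ∂[p,q] = [q] − [p]. For instance
  ∂[0,8] = [8] − [0].
The resulting 10×24 matrix has rank 9, and its Smith normal form has invariant factors (1,1,1,1,1,1,1,1,1).

Boundary ∂_2: C_2 → C_1 sends each 2-simplex [p,q,r] to [q,r] − [p,r] + [p,q]. For instance
  ∂[2,4,8] = [4,8] − [2,8] + [2,4],
  ∂[0,2,8] = [2,8] − [0,8] + [0,2].
The 24×19 boundary matrix has rank 14 and Smith normal form diag(1,1,1,1,1,1,1,1,1,1,1,1,1,1).

The boundary map ∂_3: C_3 → C_2 sends each 3-simplex σ to the alternating sum Σ_i (−1)^i (σ with its i-th vertex removed). For instance
  ∂[0,2,4,8] = [2,4,8] − [0,4,8] + [0,2,8] − [0,2,4],
  ∂[1,2,4,6] = [2,4,6] − [1,4,6] + [1,2,6] − [1,2,4].
The 19×5 boundary matrix has rank 5 and Smith normal form diag(1,1,1,1,1).

From H_k ≅ ker(∂_k) / im(∂_{k+1}) we obtain:

  H_0: rank C_0 − rank ∂_1 = 10 − 9 = 1, and the invariant factors of ∂_1 are all 1, so H_0 = Z.
  H_1: rank ker ∂_1 − rank ∂_2 = (24 − 9) − 14 = 1, and the invariant factors of ∂_2 are all 1, so H_1 = Z.
  H_2: rank ker ∂_2 − rank ∂_3 = (19 − 14) − 5 = 0, and the invariant factors of ∂_3 are all 1, so H_2 = 0.
  H_3: rank ker ∂_3 − rank ∂_4 = (5 − 5) − 0 = 0, and there is no ∂_4, so H_3 = 0.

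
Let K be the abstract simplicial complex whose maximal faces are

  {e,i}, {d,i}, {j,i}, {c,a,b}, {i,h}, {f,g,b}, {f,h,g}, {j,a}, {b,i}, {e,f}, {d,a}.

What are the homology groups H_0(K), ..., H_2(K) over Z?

H_0 = Z,  H_1 = Z^4,  H_2 = 0.

Fix the vertex order a < b < c < d < e < f < g < h < i < j and write every simplex with vertices in increasing order. Then dim K = 2 and the simplices of K are:

  0-simplices (10): a, b, c, d, e, f, g, h, i, j
  1-simplices (16): ab, ac, ad, aj, bc, bf, bg, bi, di, ef, ei, fg, fh, gh, hi, ij
  2-simplices (3): abc, bfg, fgh

Hence C_0 ≅ Z^10, C_1 ≅ Z^16, C_2 ≅ Z^3.

Boundary ∂_1: C_1 → C_0 maps an edge to its endpoints' difference, ∂[p,q] = q − p.
The 10×16 boundary matrix has rank 9 and Smith normal form diag(1,1,1,1,1,1,1,1,1).

The boundary map ∂_2: C_2 → C_1 sends each 2-simplex [p,q,r] to [q,r] − [p,r] + [p,q]. For instance
  ∂abc = bc − ac + ab,
  ∂fgh = gh − fh + fg.
This gives a 16×3 integer matrix of rank 3; reducing to Smith normal form yields diagonal entries (1,1,1).

Computing H_k = (kernel of ∂_k) / (image of ∂_{k+1}):

  H_0: rank C_0 − rank ∂_1 = 10 − 9 = 1, and the invariant factors of ∂_1 are all 1, so H_0 ≅ Z.
  H_1: rank ker ∂_1 − rank ∂_2 = (16 − 9) − 3 = 4, and the invariant factors of ∂_2 are all 1, so H_1 ≅ Z^4.
  H_2: rank ker ∂_2 − rank ∂_3 = (3 − 3) − 0 = 0, and there is no ∂_3, so H_2 ≅ 0.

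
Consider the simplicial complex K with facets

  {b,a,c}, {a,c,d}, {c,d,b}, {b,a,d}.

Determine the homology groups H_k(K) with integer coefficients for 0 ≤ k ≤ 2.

H_0 = Z,  H_1 = 0,  H_2 = Z.

Order the vertices as a < b < c < d. Listing each simplex with vertices in this order, K has dimension 2 with simplices:

  0-simplices (4): a, b, c, d
  1-simplices (6): ab, ac, ad, bc, bd, cd
  2-simplices (4): abc, abd, acd, bcd

giving chain groups C_0 ≅ Z^4, C_1 ≅ Z^6, C_2 ≅ Z^4.

Boundary ∂_1: C_1 → C_0 is given by ∂[p,q] = [q] − [p]. For instance
  ∂ab = b − a.
This gives a 4×6 integer matrix of rank 3; reducing to Smith normal form yields diagonal entries (1,1,1).

The boundary map ∂_2: C_2 → C_1 sends each 2-simplex [p,q,r] to [q,r] − [p,r] + [p,q]. For instance
  ∂acd = cd − ad + ac,
  ∂abd = bd − ad + ab.
The 6×4 boundary matrix has rank 3 and Smith normal form diag(1,1,1).

Now H_k = ker ∂_k / im ∂_{k+1}, so:

  H_0: rank C_0 − rank ∂_1 = 4 − 3 = 1, and the invariant factors of ∂_1 are all 1, so H_0 ≅ Z.
  H_1: rank ker ∂_1 − rank ∂_2 = (6 − 3) − 3 = 0, and the invariant factors of ∂_2 are all 1, so H_1 ≅ 0.
  H_2: rank ker ∂_2 − rank ∂_3 = (4 − 3) − 0 = 1, and there is no ∂_3, so H_2 ≅ Z.

(K is a triangulation of the 2-sphere S^2.)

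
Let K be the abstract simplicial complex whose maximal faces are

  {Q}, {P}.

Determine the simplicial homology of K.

We work with the vertex ordering P < Q. The simplices of K, each written with vertices in increasing order, are:

  0-simplices (2): P, Q

so the chain groups are C_0 ≅ Z^2.

Reading off H_k = ker ∂_k / im ∂_{k+1}:

  H_0: rank C_0 − rank ∂_1 = 2 − 0 = 2, and there is no ∂_1, so H_0 = Z^2.

H_0 ≅ Z^2.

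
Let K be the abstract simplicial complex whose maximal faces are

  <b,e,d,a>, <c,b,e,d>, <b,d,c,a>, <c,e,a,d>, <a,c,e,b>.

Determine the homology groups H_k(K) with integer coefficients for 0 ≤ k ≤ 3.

Take the total order a < b < c < d < e on the vertex set. Then K (dimension 3) consists of the simplices:

  0-simplices (5): a, b, c, d, e
  1-simplices (10): ab, ac, ad, ae, bc, bd, be, cd, ce, de
  2-simplices (10): abc, abd, abe, acd, ace, ade, bcd, bce, bde, cde
  3-simplices (5): abcd, abce, abde, acde, bcde

so the chain groups are C_0 ≅ Z^5, C_1 ≅ Z^10, C_2 ≅ Z^10, C_3 ≅ Z^5.

Boundary ∂_1: C_1 → C_0 sends each edge [p,q] (with p < q) to q − p. For instance
  ∂cd = d − c.
As a 5×10 matrix over Z this has rank 4, with invariant factors (1,1,1,1).

The boundary map ∂_2: C_2 → C_1 sends each 2-simplex [p,q,r] to [q,r] − [p,r] + [p,q]. For instance
  ∂ace = ce − ae + ac,
  ∂abd = bd − ad + ab.
This gives a 10×10 integer matrix of rank 6; reducing to Smith normal form yields diagonal entries (1,1,1,1,1,1).

Boundary ∂_3: C_3 → C_2 sends each 3-simplex σ to the alternating sum Σ_i (−1)^i (σ with its i-th vertex removed). For instance
  ∂abcd = bcd − acd + abd − abc,
  ∂bcde = cde − bde + bce − bcd.
The resulting 10×5 matrix has rank 4, and its Smith normal form has invariant factors (1,1,1,1).

Computing H_k = (kernel of ∂_k) / (image of ∂_{k+1}):

  H_0: rank C_0 − rank ∂_1 = 5 − 4 = 1, and the invariant factors of ∂_1 are all 1, so H_0 ≅ Z.
  H_1: rank ker ∂_1 − rank ∂_2 = (10 − 4) − 6 = 0, and the invariant factors of ∂_2 are all 1, so H_1 ≅ 0.
  H_2: rank ker ∂_2 − rank ∂_3 = (10 − 6) − 4 = 0, and the invariant factors of ∂_3 are all 1, so H_2 ≅ 0.
  H_3: rank ker ∂_3 − rank ∂_4 = (5 − 4) − 0 = 1, and there is no ∂_4, so H_3 ≅ Z.

H_0 ≅ Z,  H_1 = 0,  H_2 = 0,  H_3 ≅ Z.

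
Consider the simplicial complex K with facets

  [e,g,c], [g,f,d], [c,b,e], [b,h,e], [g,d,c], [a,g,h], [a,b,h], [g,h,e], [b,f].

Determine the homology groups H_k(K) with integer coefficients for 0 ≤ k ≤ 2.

Fix the vertex order a < b < c < d < e < f < g < h and write every simplex with vertices in increasing order. Then dim K = 2 and the simplices of K are:

  0-simplices (8): a, b, c, d, e, f, g, h
  1-simplices (16): ab, ag, ah, bc, be, bf, bh, cd, ce, cg, df, dg, eg, eh, fg, gh
  2-simplices (8): abh, agh, bce, beh, cdg, ceg, dfg, egh

Hence C_0 ≅ Z^8, C_1 ≅ Z^16, C_2 ≅ Z^8.

∂_1: C_1 → C_0 is given by ∂[p,q] = [q] − [p]. For instance
  ∂bf = f − b.
The 8×16 boundary matrix has rank 7 and Smith normal form diag(1,1,1,1,1,1,1).

∂_2: C_2 → C_1 maps a triangle to the signed sum of its edges. For instance
  ∂egh = gh − eh + eg,
  ∂ceg = eg − cg + ce.
The 16×8 boundary matrix has rank 8 and Smith normal form diag(1,1,1,1,1,1,1,1).

Computing H_k = (kernel of ∂_k) / (image of ∂_{k+1}):

  H_0: rank C_0 − rank ∂_1 = 8 − 7 = 1, and the invariant factors of ∂_1 are all 1, so H_0 ≅ Z.
  H_1: rank ker ∂_1 − rank ∂_2 = (16 − 7) − 8 = 1, and the invariant factors of ∂_2 are all 1, so H_1 ≅ Z.
  H_2: rank ker ∂_2 − rank ∂_3 = (8 − 8) − 0 = 0, and there is no ∂_3, so H_2 ≅ 0.

H_0 = Z,  H_1 = Z,  H_2 = 0.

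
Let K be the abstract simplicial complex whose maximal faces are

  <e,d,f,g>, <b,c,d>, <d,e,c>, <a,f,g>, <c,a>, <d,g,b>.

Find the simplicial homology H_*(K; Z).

H_0 ≅ Z,  H_1 ≅ Z,  H_2 = 0,  H_3 = 0.

Fix the vertex order a < b < c < d < e < f < g and write every simplex with vertices in increasing order. Then dim K = 3 and the simplices of K are:

  0-simplices (7): a, b, c, d, e, f, g
  1-simplices (14): ac, af, ag, bc, bd, bg, cd, ce, de, df, dg, ef, eg, fg
  2-simplices (8): afg, bcd, bdg, cde, def, deg, dfg, efg
  3-simplices (1): defg

Hence C_0 ≅ Z^7, C_1 ≅ Z^14, C_2 ≅ Z^8, C_3 ≅ Z^1.

The boundary map ∂_1: C_1 → C_0 maps an edge to its endpoints' difference, ∂[p,q] = q − p.
As a 7×14 matrix over Z this has rank 6, with invariant factors (1,1,1,1,1,1).

The boundary map ∂_2: C_2 → C_1 maps a triangle to the signed sum of its edges. For instance
  ∂efg = fg − eg + ef,
  ∂bcd = cd − bd + bc.
The resulting 14×8 matrix has rank 7, and its Smith normal form has invariant factors (1,1,1,1,1,1,1).

The boundary map ∂_3: C_3 → C_2 sends each 3-simplex σ to the alternating sum Σ_i (−1)^i (σ with its i-th vertex removed). For instance
  ∂defg = efg − dfg + deg − def.
This gives a 8×1 integer matrix of rank 1; reducing to Smith normal form yields diagonal entries (1).

Now H_k = ker ∂_k / im ∂_{k+1}, so:

  H_0: rank C_0 − rank ∂_1 = 7 − 6 = 1, and the invariant factors of ∂_1 are all 1, so H_0 = Z.
  H_1: rank ker ∂_1 − rank ∂_2 = (14 − 6) − 7 = 1, and the invariant factors of ∂_2 are all 1, so H_1 = Z.
  H_2: rank ker ∂_2 − rank ∂_3 = (8 − 7) − 1 = 0, and the invariant factors of ∂_3 are all 1, so H_2 = 0.
  H_3: rank ker ∂_3 − rank ∂_4 = (1 − 1) − 0 = 0, and there is no ∂_4, so H_3 = 0.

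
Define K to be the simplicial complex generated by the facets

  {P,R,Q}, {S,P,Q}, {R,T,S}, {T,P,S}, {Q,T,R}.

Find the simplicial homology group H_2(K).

H_2 ≅ 0.

Fix the vertex order P < Q < R < S < T and write every simplex with vertices in increasing order. Then dim K = 2 and the simplices of K are:

  0-simplices (5): P, Q, R, S, T
  1-simplices (10): PQ, PR, PS, PT, QR, QS, QT, RS, RT, ST
  2-simplices (5): PQR, PQS, PST, QRT, RST

giving chain groups C_0 ≅ Z^5, C_1 ≅ Z^10, C_2 ≅ Z^5.

∂_1: C_1 → C_0 maps an edge to its endpoints' difference, ∂[p,q] = q − p.
The 5×10 boundary matrix has rank 4 and Smith normal form diag(1,1,1,1).

The boundary map ∂_2: C_2 → C_1 maps a triangle to the signed sum of its edges. For instance
  ∂PQR = QR − PR + PQ,
  ∂QRT = RT − QT + QR.
The resulting 10×5 matrix has rank 5, and its Smith normal form has invariant factors (1,1,1,1,1).

Computing H_k = (kernel of ∂_k) / (image of ∂_{k+1}):

  H_2: rank ker ∂_2 − rank ∂_3 = (5 − 5) − 0 = 0, and there is no ∂_3, so H_2 ≅ 0.

(K is a triangulation of the Möbius band.)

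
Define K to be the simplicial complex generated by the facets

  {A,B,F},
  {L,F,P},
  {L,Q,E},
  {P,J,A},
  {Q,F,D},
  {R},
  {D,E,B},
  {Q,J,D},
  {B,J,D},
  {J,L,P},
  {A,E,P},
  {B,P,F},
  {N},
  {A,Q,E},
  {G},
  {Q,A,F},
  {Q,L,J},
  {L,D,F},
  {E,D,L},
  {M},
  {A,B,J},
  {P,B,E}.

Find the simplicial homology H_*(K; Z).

Fix the vertex order A < B < D < E < F < G < J < L < M < N < P < Q < R and write every simplex with vertices in increasing order. Then dim K = 2 and the simplices of K are:

  0-simplices (13): A, B, D, E, F, G, J, L, M, N, P, Q, R
  1-simplices (27): AB, AE, AF, AJ, AP, AQ, BD, BE, BF, BJ, BP, DE, DF, DJ, DL, DQ, EL, EP, EQ, FL, FP, FQ, JL, JP, JQ, LP, LQ
  2-simplices (18): ABF, ABJ, AEP, AEQ, AFQ, AJP, BDE, BDJ, BEP, BFP, DEL, DFL, DFQ, DJQ, ELQ, FLP, JLP, JLQ

Hence C_0 ≅ Z^13, C_1 ≅ Z^27, C_2 ≅ Z^18.

Boundary ∂_1: C_1 → C_0 maps an edge to its endpoints' difference, ∂[p,q] = q − p.
This gives a 13×27 integer matrix of rank 8; reducing to Smith normal form yields diagonal entries (1,1,1,1,1,1,1,1).

The boundary map ∂_2: C_2 → C_1 acts by ∂[p,q,r] = [q,r] − [p,r] + [p,q]. For instance
  ∂DFL = FL − DL + DF,
  ∂FLP = LP − FP + FL.
The resulting 27×18 matrix has rank 18, and its Smith normal form has invariant factors (1,1,1,1,1,1,1,1,1,1,1,1,1,1,1,1,1,2).

Reading off H_k = ker ∂_k / im ∂_{k+1}:

  H_0: rank C_0 − rank ∂_1 = 13 − 8 = 5, and the invariant factors of ∂_1 are all 1, so H_0 ≅ Z^5.
  H_1: rank ker ∂_1 − rank ∂_2 = (27 − 8) − 18 = 1, and ∂_2 has invariant factor 2 > 1, so H_1 ≅ Z ⊕ Z_2.
  H_2: rank ker ∂_2 − rank ∂_3 = (18 − 18) − 0 = 0, and there is no ∂_3, so H_2 ≅ 0.

H_0 = Z^5,  H_1 = Z ⊕ Z_2,  H_2 = 0.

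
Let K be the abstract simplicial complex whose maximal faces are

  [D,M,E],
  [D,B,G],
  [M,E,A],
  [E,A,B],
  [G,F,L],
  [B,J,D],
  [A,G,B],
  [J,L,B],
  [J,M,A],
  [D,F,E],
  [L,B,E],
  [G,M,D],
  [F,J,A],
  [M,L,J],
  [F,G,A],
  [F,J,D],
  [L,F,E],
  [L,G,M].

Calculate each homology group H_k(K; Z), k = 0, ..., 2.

H_0 ≅ Z,  H_1 ≅ Z^2,  H_2 ≅ Z.

K has 9 vertices, 27 edges, 18 triangles.
rank ∂_0 = 0, rank ∂_1 = 8 ⇒ b_0 = 9 − 0 − 8 = 1; all invariant factors of ∂_1 are 1 so no torsion. So H_0 ≅ Z.
rank ∂_1 = 8, rank ∂_2 = 17 ⇒ b_1 = 27 − 8 − 17 = 2; all invariant factors of ∂_2 are 1 so no torsion. So H_1 ≅ Z^2.
rank ∂_2 = 17, rank ∂_3 = 0 ⇒ b_2 = 18 − 17 − 0 = 1. So H_2 ≅ Z.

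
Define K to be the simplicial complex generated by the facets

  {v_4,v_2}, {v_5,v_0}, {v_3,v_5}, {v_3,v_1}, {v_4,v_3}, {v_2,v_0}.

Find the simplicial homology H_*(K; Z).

Order the vertices as v_0 < v_1 < v_2 < v_3 < v_4 < v_5. Listing each simplex with vertices in this order, K has dimension 1 with simplices:

  0-simplices (6): [v_0], [v_1], [v_2], [v_3], [v_4], [v_5]
  1-simplices (6): [v_0,v_2], [v_0,v_5], [v_1,v_3], [v_2,v_4], [v_3,v_4], [v_3,v_5]

Hence C_0 ≅ Z^6, C_1 ≅ Z^6.

Boundary ∂_1: C_1 → C_0 is given by ∂[p,q] = [q] − [p]. For instance
  ∂[v_3,v_4] = [v_4] − [v_3].
The resulting 6×6 matrix has rank 5, and its Smith normal form has invariant factors (1,1,1,1,1).

Computing H_k = (kernel of ∂_k) / (image of ∂_{k+1}):

  H_0: rank C_0 − rank ∂_1 = 6 − 5 = 1, and the invariant factors of ∂_1 are all 1, so H_0 = Z.
  H_1: rank ker ∂_1 − rank ∂_2 = (6 − 5) − 0 = 1, and there is no ∂_2, so H_1 = Z.

H_0 = Z,  H_1 = Z.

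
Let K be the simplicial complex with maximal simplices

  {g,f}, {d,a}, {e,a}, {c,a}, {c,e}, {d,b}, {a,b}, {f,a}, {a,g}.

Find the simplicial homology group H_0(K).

Order the vertices as a < b < c < d < e < f < g. Listing each simplex with vertices in this order, K has dimension 1 with simplices:

  0-simplices (7): a, b, c, d, e, f, g
  1-simplices (9): ab, ac, ad, ae, af, ag, bd, ce, fg

Hence C_0 ≅ Z^7, C_1 ≅ Z^9.

The boundary map ∂_1: C_1 → C_0 is given by ∂[p,q] = [q] − [p]. For instance
  ∂ag = g − a.
As a 7×9 matrix over Z this has rank 6, with invariant factors (1,1,1,1,1,1).

Now H_k = ker ∂_k / im ∂_{k+1}, so:

  H_0: rank C_0 − rank ∂_1 = 7 − 6 = 1, and the invariant factors of ∂_1 are all 1, so H_0 = Z.

H_0 ≅ Z.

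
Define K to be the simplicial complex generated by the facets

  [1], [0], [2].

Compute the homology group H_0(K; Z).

H_0 ≅ Z^3.

Take the total order 0 < 1 < 2 on the vertex set. Then K (dimension 0) consists of the simplices:

  0-simplices (3): [0], [1], [2]

so the chain groups are C_0 ≅ Z^3.

Now H_k = ker ∂_k / im ∂_{k+1}, so:

  H_0: rank C_0 − rank ∂_1 = 3 − 0 = 3, and there is no ∂_1, so H_0 ≅ Z^3.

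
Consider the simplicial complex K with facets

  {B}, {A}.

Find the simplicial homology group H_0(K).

Take the total order A < B on the vertex set. Then K (dimension 0) consists of the simplices:

  0-simplices (2): A, B

so the chain groups are C_0 ≅ Z^2.

From H_k ≅ ker(∂_k) / im(∂_{k+1}) we obtain:

  H_0: rank C_0 − rank ∂_1 = 2 − 0 = 2, and there is no ∂_1, so H_0 ≅ Z^2.

(K is a triangulation of a set of 2 points.)

H_0 = Z^2.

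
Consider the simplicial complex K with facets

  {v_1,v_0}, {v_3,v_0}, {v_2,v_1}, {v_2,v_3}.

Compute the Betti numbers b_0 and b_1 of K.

Take the total order v_0 < v_1 < v_2 < v_3 on the vertex set. Then K (dimension 1) consists of the simplices:

  0-simplices (4): [v_0], [v_1], [v_2], [v_3]
  1-simplices (4): [v_0,v_1], [v_0,v_3], [v_1,v_2], [v_2,v_3]

giving chain groups C_0 ≅ Z^4, C_1 ≅ Z^4.

∂_1: C_1 → C_0 is given by ∂[p,q] = [q] − [p]. For instance
  ∂[v_0,v_3] = [v_3] − [v_0].
The 4×4 boundary matrix has rank 3 and Smith normal form diag(1,1,1).

Now H_k = ker ∂_k / im ∂_{k+1}, so:

  H_0: rank C_0 − rank ∂_1 = 4 − 3 = 1, and the invariant factors of ∂_1 are all 1, so H_0 = Z.
  H_1: rank ker ∂_1 − rank ∂_2 = (4 − 3) − 0 = 1, and there is no ∂_2, so H_1 = Z.

Hence the Betti numbers are b_0 = 1, b_1 = 1.

b_0 = 1, b_1 = 1.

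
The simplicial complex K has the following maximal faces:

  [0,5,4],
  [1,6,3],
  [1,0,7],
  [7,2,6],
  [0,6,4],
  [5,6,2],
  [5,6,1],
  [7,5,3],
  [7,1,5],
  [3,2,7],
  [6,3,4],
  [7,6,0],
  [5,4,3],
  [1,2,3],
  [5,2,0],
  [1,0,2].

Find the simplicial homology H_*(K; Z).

H_0 = Z,  H_1 = Z^2,  H_2 = Z.

Fix the vertex order 0 < 1 < 2 < 3 < 4 < 5 < 6 < 7 and write every simplex with vertices in increasing order. Then dim K = 2 and the simplices of K are:

  0-simplices (8): [0], [1], [2], [3], [4], [5], [6], [7]
  1-simplices (24): (24 of them)
  2-simplices (16): [0,1,2], [0,1,7], [0,2,5], [0,4,5], [0,4,6], [0,6,7], [1,2,3], [1,3,6], [1,5,6], [1,5,7], [2,3,7], [2,5,6], [2,6,7], [3,4,5], [3,4,6], [3,5,7]

so the chain groups are C_0 ≅ Z^8, C_1 ≅ Z^24, C_2 ≅ Z^16.

Boundary ∂_1: C_1 → C_0 is given by ∂[p,q] = [q] − [p].
The 8×24 boundary matrix has rank 7 and Smith normal form diag(1,1,1,1,1,1,1).

∂_2: C_2 → C_1 maps a triangle to the signed sum of its edges. For instance
  ∂[0,6,7] = [6,7] − [0,7] + [0,6],
  ∂[1,3,6] = [3,6] − [1,6] + [1,3].
As a 24×16 matrix over Z this has rank 15, with invariant factors (1,1,1,1,1,1,1,1,1,1,1,1,1,1,1).

From H_k ≅ ker(∂_k) / im(∂_{k+1}) we obtain:

  H_0: rank C_0 − rank ∂_1 = 8 − 7 = 1, and the invariant factors of ∂_1 are all 1, so H_0 ≅ Z.
  H_1: rank ker ∂_1 − rank ∂_2 = (24 − 7) − 15 = 2, and the invariant factors of ∂_2 are all 1, so H_1 ≅ Z^2.
  H_2: rank ker ∂_2 − rank ∂_3 = (16 − 15) − 0 = 1, and there is no ∂_3, so H_2 ≅ Z.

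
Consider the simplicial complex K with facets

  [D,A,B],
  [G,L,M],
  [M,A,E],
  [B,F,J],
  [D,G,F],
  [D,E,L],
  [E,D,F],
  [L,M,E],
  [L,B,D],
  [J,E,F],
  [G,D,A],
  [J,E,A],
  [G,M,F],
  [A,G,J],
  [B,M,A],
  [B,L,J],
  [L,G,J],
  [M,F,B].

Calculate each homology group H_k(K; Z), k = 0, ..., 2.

H_0 = Z,  H_1 = Z^2,  H_2 = Z.

Fix the vertex order A < B < D < E < F < G < J < L < M and write every simplex with vertices in increasing order. Then dim K = 2 and the simplices of K are:

  0-simplices (9): A, B, D, E, F, G, J, L, M
  1-simplices (27): AB, AD, AE, AG, AJ, AM, BD, BF, BJ, BL, BM, DE, DF, DG, DL, EF, EJ, EL, EM, FG, FJ, FM, GJ, GL, GM, JL, LM
  2-simplices (18): ABD, ABM, ADG, AEJ, AEM, AGJ, BDL, BFJ, BFM, BJL, DEF, DEL, DFG, EFJ, ELM, FGM, GJL, GLM

so the chain groups are C_0 ≅ Z^9, C_1 ≅ Z^27, C_2 ≅ Z^18.

Boundary ∂_1: C_1 → C_0 is given by ∂[p,q] = [q] − [p].
This gives a 9×27 integer matrix of rank 8; reducing to Smith normal form yields diagonal entries (1,1,1,1,1,1,1,1).

Boundary ∂_2: C_2 → C_1 maps a triangle to the signed sum of its edges. For instance
  ∂AEM = EM − AM + AE,
  ∂GJL = JL − GL + GJ.
As a 27×18 matrix over Z this has rank 17, with invariant factors (1,1,1,1,1,1,1,1,1,1,1,1,1,1,1,1,1).

Now H_k = ker ∂_k / im ∂_{k+1}, so:

  H_0: rank C_0 − rank ∂_1 = 9 − 8 = 1, and the invariant factors of ∂_1 are all 1, so H_0 = Z.
  H_1: rank ker ∂_1 − rank ∂_2 = (27 − 8) − 17 = 2, and the invariant factors of ∂_2 are all 1, so H_1 = Z^2.
  H_2: rank ker ∂_2 − rank ∂_3 = (18 − 17) − 0 = 1, and there is no ∂_3, so H_2 = Z.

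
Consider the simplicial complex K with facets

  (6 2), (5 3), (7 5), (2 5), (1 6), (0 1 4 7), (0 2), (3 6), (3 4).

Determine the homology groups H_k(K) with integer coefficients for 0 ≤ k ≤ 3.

H_0 = Z,  H_1 = Z^4,  H_2 = 0,  H_3 = 0.

Fix the vertex order 0 < 1 < 2 < 3 < 4 < 5 < 6 < 7 and write every simplex with vertices in increasing order. Then dim K = 3 and the simplices of K are:

  0-simplices (8): [0], [1], [2], [3], [4], [5], [6], [7]
  1-simplices (14): [0,1], [0,2], [0,4], [0,7], [1,4], [1,6], [1,7], [2,5], [2,6], [3,4], [3,5], [3,6], [4,7], [5,7]
  2-simplices (4): [0,1,4], [0,1,7], [0,4,7], [1,4,7]
  3-simplices (1): [0,1,4,7]

Hence C_0 ≅ Z^8, C_1 ≅ Z^14, C_2 ≅ Z^4, C_3 ≅ Z^1.

The boundary map ∂_1: C_1 → C_0 is given by ∂[p,q] = [q] − [p]. For instance
  ∂[0,1] = [1] − [0].
This gives a 8×14 integer matrix of rank 7; reducing to Smith normal form yields diagonal entries (1,1,1,1,1,1,1).

∂_2: C_2 → C_1 maps a triangle to the signed sum of its edges. For instance
  ∂[1,4,7] = [4,7] − [1,7] + [1,4],
  ∂[0,1,7] = [1,7] − [0,7] + [0,1].
As a 14×4 matrix over Z this has rank 3, with invariant factors (1,1,1).

The boundary map ∂_3: C_3 → C_2 sends each 3-simplex σ to the alternating sum Σ_i (−1)^i (σ with its i-th vertex removed). For instance
  ∂[0,1,4,7] = [1,4,7] − [0,4,7] + [0,1,7] − [0,1,4].
The 4×1 boundary matrix has rank 1 and Smith normal form diag(1).

Now H_k = ker ∂_k / im ∂_{k+1}, so:

  H_0: rank C_0 − rank ∂_1 = 8 − 7 = 1, and the invariant factors of ∂_1 are all 1, so H_0 = Z.
  H_1: rank ker ∂_1 − rank ∂_2 = (14 − 7) − 3 = 4, and the invariant factors of ∂_2 are all 1, so H_1 = Z^4.
  H_2: rank ker ∂_2 − rank ∂_3 = (4 − 3) − 1 = 0, and the invariant factors of ∂_3 are all 1, so H_2 = 0.
  H_3: rank ker ∂_3 − rank ∂_4 = (1 − 1) − 0 = 0, and there is no ∂_4, so H_3 = 0.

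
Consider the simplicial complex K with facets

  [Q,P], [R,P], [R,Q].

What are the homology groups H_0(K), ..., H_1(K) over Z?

H_0 ≅ Z,  H_1 ≅ Z.

We work with the vertex ordering P < Q < R. The simplices of K, each written with vertices in increasing order, are:

  0-simplices (3): P, Q, R
  1-simplices (3): PQ, PR, QR

giving chain groups C_0 ≅ Z^3, C_1 ≅ Z^3.

∂_1: C_1 → C_0 sends each edge [p,q] (with p < q) to q − p. For instance
  ∂QR = R − Q.
As a 3×3 matrix over Z this has rank 2, with invariant factors (1,1).

Computing H_k = (kernel of ∂_k) / (image of ∂_{k+1}):

  H_0: rank C_0 − rank ∂_1 = 3 − 2 = 1, and the invariant factors of ∂_1 are all 1, so H_0 = Z.
  H_1: rank ker ∂_1 − rank ∂_2 = (3 − 2) − 0 = 1, and there is no ∂_2, so H_1 = Z.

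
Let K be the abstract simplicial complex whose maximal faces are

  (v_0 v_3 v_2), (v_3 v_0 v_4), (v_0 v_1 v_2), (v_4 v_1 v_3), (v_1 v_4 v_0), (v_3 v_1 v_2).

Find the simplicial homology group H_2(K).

H_2 ≅ Z.

We work with the vertex ordering v_0 < v_1 < v_2 < v_3 < v_4. The simplices of K, each written with vertices in increasing order, are:

  0-simplices (5): [v_0], [v_1], [v_2], [v_3], [v_4]
  1-simplices (9): [v_0,v_1], [v_0,v_2], [v_0,v_3], [v_0,v_4], [v_1,v_2], [v_1,v_3], [v_1,v_4], [v_2,v_3], [v_3,v_4]
  2-simplices (6): [v_0,v_1,v_2], [v_0,v_1,v_4], [v_0,v_2,v_3], [v_0,v_3,v_4], [v_1,v_2,v_3], [v_1,v_3,v_4]

giving chain groups C_0 ≅ Z^5, C_1 ≅ Z^9, C_2 ≅ Z^6.

Boundary ∂_1: C_1 → C_0 maps an edge to its endpoints' difference, ∂[p,q] = q − p.
This gives a 5×9 integer matrix of rank 4; reducing to Smith normal form yields diagonal entries (1,1,1,1).

Boundary ∂_2: C_2 → C_1 acts by ∂[p,q,r] = [q,r] − [p,r] + [p,q]. For instance
  ∂[v_1,v_2,v_3] = [v_2,v_3] − [v_1,v_3] + [v_1,v_2],
  ∂[v_0,v_3,v_4] = [v_3,v_4] − [v_0,v_4] + [v_0,v_3].
The 9×6 boundary matrix has rank 5 and Smith normal form diag(1,1,1,1,1).

Reading off H_k = ker ∂_k / im ∂_{k+1}:

  H_2: rank ker ∂_2 − rank ∂_3 = (6 − 5) − 0 = 1, and there is no ∂_3, so H_2 ≅ Z.

(K is a triangulation of the 2-sphere S^2.)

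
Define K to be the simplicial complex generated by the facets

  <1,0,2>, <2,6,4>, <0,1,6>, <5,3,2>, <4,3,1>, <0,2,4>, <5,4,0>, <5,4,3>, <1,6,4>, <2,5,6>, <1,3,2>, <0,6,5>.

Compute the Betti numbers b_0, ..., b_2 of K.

b_0 = 1, b_1 = 0, b_2 = 0.

Order the vertices as 0 < 1 < 2 < 3 < 4 < 5 < 6. Listing each simplex with vertices in this order, K has dimension 2 with simplices:

  0-simplices (7): [0], [1], [2], [3], [4], [5], [6]
  1-simplices (18): [0,1], [0,2], [0,4], [0,5], [0,6], [1,2], [1,3], [1,4], [1,6], [2,3], [2,4], [2,5], [2,6], [3,4], [3,5], [4,5], [4,6], [5,6]
  2-simplices (12): [0,1,2], [0,1,6], [0,2,4], [0,4,5], [0,5,6], [1,2,3], [1,3,4], [1,4,6], [2,3,5], [2,4,6], [2,5,6], [3,4,5]

Hence C_0 ≅ Z^7, C_1 ≅ Z^18, C_2 ≅ Z^12.

The boundary map ∂_1: C_1 → C_0 maps an edge to its endpoints' difference, ∂[p,q] = q − p.
As a 7×18 matrix over Z this has rank 6, with invariant factors (1,1,1,1,1,1).

∂_2: C_2 → C_1 sends each 2-simplex [p,q,r] to [q,r] − [p,r] + [p,q]. For instance
  ∂[1,4,6] = [4,6] − [1,6] + [1,4],
  ∂[3,4,5] = [4,5] − [3,5] + [3,4].
The resulting 18×12 matrix has rank 12, and its Smith normal form has invariant factors (1,1,1,1,1,1,1,1,1,1,1,2).

Now H_k = ker ∂_k / im ∂_{k+1}, so:

  H_0: rank C_0 − rank ∂_1 = 7 − 6 = 1, and the invariant factors of ∂_1 are all 1, so H_0 = Z.
  H_1: rank ker ∂_1 − rank ∂_2 = (18 − 6) − 12 = 0, and ∂_2 has invariant factor 2 > 1, so H_1 = Z/2Z.
  H_2: rank ker ∂_2 − rank ∂_3 = (12 − 12) − 0 = 0, and there is no ∂_3, so H_2 = 0.

As a check, the Euler characteristic is 7 − 18 + 12 = 1, which agrees with 1 − 0 + 0 = 1.

Hence the Betti numbers are b_0 = 1, b_1 = 0, b_2 = 0.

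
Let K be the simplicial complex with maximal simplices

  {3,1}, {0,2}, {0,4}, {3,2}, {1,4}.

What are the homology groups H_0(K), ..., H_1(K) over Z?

H_0 ≅ Z,  H_1 ≅ Z.

We work with the vertex ordering 0 < 1 < 2 < 3 < 4. The simplices of K, each written with vertices in increasing order, are:

  0-simplices (5): [0], [1], [2], [3], [4]
  1-simplices (5): [0,2], [0,4], [1,3], [1,4], [2,3]

so the chain groups are C_0 ≅ Z^5, C_1 ≅ Z^5.

Boundary ∂_1: C_1 → C_0 maps an edge to its endpoints' difference, ∂[p,q] = q − p.
The resulting 5×5 matrix has rank 4, and its Smith normal form has invariant factors (1,1,1,1).

From H_k ≅ ker(∂_k) / im(∂_{k+1}) we obtain:

  H_0: rank C_0 − rank ∂_1 = 5 − 4 = 1, and the invariant factors of ∂_1 are all 1, so H_0 ≅ Z.
  H_1: rank ker ∂_1 − rank ∂_2 = (5 − 4) − 0 = 1, and there is no ∂_2, so H_1 ≅ Z.

(K is a triangulation of the circle S^1.)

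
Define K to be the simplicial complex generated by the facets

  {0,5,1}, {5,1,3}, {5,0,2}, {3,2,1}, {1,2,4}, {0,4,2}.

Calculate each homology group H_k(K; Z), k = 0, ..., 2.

Order the vertices as 0 < 1 < 2 < 3 < 4 < 5. Listing each simplex with vertices in this order, K has dimension 2 with simplices:

  0-simplices (6): [0], [1], [2], [3], [4], [5]
  1-simplices (12): [0,1], [0,2], [0,4], [0,5], [1,2], [1,3], [1,4], [1,5], [2,3], [2,4], [2,5], [3,5]
  2-simplices (6): [0,1,5], [0,2,4], [0,2,5], [1,2,3], [1,2,4], [1,3,5]

giving chain groups C_0 ≅ Z^6, C_1 ≅ Z^12, C_2 ≅ Z^6.

The boundary map ∂_1: C_1 → C_0 sends each edge [p,q] (with p < q) to q − p.
As a 6×12 matrix over Z this has rank 5, with invariant factors (1,1,1,1,1).

∂_2: C_2 → C_1 sends each 2-simplex [p,q,r] to [q,r] − [p,r] + [p,q]. For instance
  ∂[1,2,3] = [2,3] − [1,3] + [1,2],
  ∂[1,3,5] = [3,5] − [1,5] + [1,3].
This gives a 12×6 integer matrix of rank 6; reducing to Smith normal form yields diagonal entries (1,1,1,1,1,1).

Reading off H_k = ker ∂_k / im ∂_{k+1}:

  H_0: rank C_0 − rank ∂_1 = 6 − 5 = 1, and the invariant factors of ∂_1 are all 1, so H_0 ≅ Z.
  H_1: rank ker ∂_1 − rank ∂_2 = (12 − 5) − 6 = 1, and the invariant factors of ∂_2 are all 1, so H_1 ≅ Z.
  H_2: rank ker ∂_2 − rank ∂_3 = (6 − 6) − 0 = 0, and there is no ∂_3, so H_2 ≅ 0.

H_0 ≅ Z,  H_1 ≅ Z,  H_2 = 0.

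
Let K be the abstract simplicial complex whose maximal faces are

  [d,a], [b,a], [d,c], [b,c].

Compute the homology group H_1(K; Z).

H_1 = Z.

Order the vertices as a < b < c < d. Listing each simplex with vertices in this order, K has dimension 1 with simplices:

  0-simplices (4): a, b, c, d
  1-simplices (4): ab, ad, bc, cd

Hence C_0 ≅ Z^4, C_1 ≅ Z^4.

Boundary ∂_1: C_1 → C_0 maps an edge to its endpoints' difference, ∂[p,q] = q − p.
As a 4×4 matrix over Z this has rank 3, with invariant factors (1,1,1).

Now H_k = ker ∂_k / im ∂_{k+1}, so:

  H_1: rank ker ∂_1 − rank ∂_2 = (4 − 3) − 0 = 1, and there is no ∂_2, so H_1 ≅ Z.

(K is a triangulation of the circle S^1.)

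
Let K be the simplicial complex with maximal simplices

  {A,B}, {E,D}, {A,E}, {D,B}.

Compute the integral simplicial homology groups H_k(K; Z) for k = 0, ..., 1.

Take the total order A < B < D < E on the vertex set. Then K (dimension 1) consists of the simplices:

  0-simplices (4): A, B, D, E
  1-simplices (4): AB, AE, BD, DE

giving chain groups C_0 ≅ Z^4, C_1 ≅ Z^4.

The boundary map ∂_1: C_1 → C_0 sends each edge [p,q] (with p < q) to q − p. For instance
  ∂BD = D − B.
The 4×4 boundary matrix has rank 3 and Smith normal form diag(1,1,1).

Computing H_k = (kernel of ∂_k) / (image of ∂_{k+1}):

  H_0: rank C_0 − rank ∂_1 = 4 − 3 = 1, and the invariant factors of ∂_1 are all 1, so H_0 ≅ Z.
  H_1: rank ker ∂_1 − rank ∂_2 = (4 − 3) − 0 = 1, and there is no ∂_2, so H_1 ≅ Z.

As a check, the Euler characteristic is 4 − 4 = 0, which agrees with 1 − 1 = 0.

H_0 = Z,  H_1 = Z.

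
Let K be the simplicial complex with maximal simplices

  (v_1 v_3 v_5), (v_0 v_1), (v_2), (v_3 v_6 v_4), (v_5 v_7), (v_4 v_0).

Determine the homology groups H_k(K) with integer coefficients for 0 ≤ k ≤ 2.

H_0 ≅ Z^2,  H_1 ≅ Z,  H_2 = 0.

We work with the vertex ordering v_0 < v_1 < v_2 < v_3 < v_4 < v_5 < v_6 < v_7. The simplices of K, each written with vertices in increasing order, are:

  0-simplices (8): [v_0], [v_1], [v_2], [v_3], [v_4], [v_5], [v_6], [v_7]
  1-simplices (9): [v_0,v_1], [v_0,v_4], [v_1,v_3], [v_1,v_5], [v_3,v_4], [v_3,v_5], [v_3,v_6], [v_4,v_6], [v_5,v_7]
  2-simplices (2): [v_1,v_3,v_5], [v_3,v_4,v_6]

Hence C_0 ≅ Z^8, C_1 ≅ Z^9, C_2 ≅ Z^2.

Boundary ∂_1: C_1 → C_0 is given by ∂[p,q] = [q] − [p]. For instance
  ∂[v_0,v_4] = [v_4] − [v_0].
The resulting 8×9 matrix has rank 6, and its Smith normal form has invariant factors (1,1,1,1,1,1).

The boundary map ∂_2: C_2 → C_1 maps a triangle to the signed sum of its edges. For instance
  ∂[v_3,v_4,v_6] = [v_4,v_6] − [v_3,v_6] + [v_3,v_4],
  ∂[v_1,v_3,v_5] = [v_3,v_5] − [v_1,v_5] + [v_1,v_3].
The resulting 9×2 matrix has rank 2, and its Smith normal form has invariant factors (1,1).

Now H_k = ker ∂_k / im ∂_{k+1}, so:

  H_0: rank C_0 − rank ∂_1 = 8 − 6 = 2, and the invariant factors of ∂_1 are all 1, so H_0 ≅ Z^2.
  H_1: rank ker ∂_1 − rank ∂_2 = (9 − 6) − 2 = 1, and the invariant factors of ∂_2 are all 1, so H_1 ≅ Z.
  H_2: rank ker ∂_2 − rank ∂_3 = (2 − 2) − 0 = 0, and there is no ∂_3, so H_2 ≅ 0.

As a check, the Euler characteristic is 8 − 9 + 2 = 1, which agrees with 2 − 1 + 0 = 1.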